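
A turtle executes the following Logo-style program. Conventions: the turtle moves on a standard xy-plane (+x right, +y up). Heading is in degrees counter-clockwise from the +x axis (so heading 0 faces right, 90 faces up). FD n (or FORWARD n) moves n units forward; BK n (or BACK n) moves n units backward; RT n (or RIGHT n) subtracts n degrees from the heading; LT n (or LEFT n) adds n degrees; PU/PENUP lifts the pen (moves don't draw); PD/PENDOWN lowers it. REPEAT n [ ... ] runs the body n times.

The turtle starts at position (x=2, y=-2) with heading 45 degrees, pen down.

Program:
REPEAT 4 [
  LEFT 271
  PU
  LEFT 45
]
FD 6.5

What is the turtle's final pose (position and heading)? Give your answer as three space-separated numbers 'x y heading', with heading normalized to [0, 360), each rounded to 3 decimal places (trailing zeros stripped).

Executing turtle program step by step:
Start: pos=(2,-2), heading=45, pen down
REPEAT 4 [
  -- iteration 1/4 --
  LT 271: heading 45 -> 316
  PU: pen up
  LT 45: heading 316 -> 1
  -- iteration 2/4 --
  LT 271: heading 1 -> 272
  PU: pen up
  LT 45: heading 272 -> 317
  -- iteration 3/4 --
  LT 271: heading 317 -> 228
  PU: pen up
  LT 45: heading 228 -> 273
  -- iteration 4/4 --
  LT 271: heading 273 -> 184
  PU: pen up
  LT 45: heading 184 -> 229
]
FD 6.5: (2,-2) -> (-2.264,-6.906) [heading=229, move]
Final: pos=(-2.264,-6.906), heading=229, 0 segment(s) drawn

Answer: -2.264 -6.906 229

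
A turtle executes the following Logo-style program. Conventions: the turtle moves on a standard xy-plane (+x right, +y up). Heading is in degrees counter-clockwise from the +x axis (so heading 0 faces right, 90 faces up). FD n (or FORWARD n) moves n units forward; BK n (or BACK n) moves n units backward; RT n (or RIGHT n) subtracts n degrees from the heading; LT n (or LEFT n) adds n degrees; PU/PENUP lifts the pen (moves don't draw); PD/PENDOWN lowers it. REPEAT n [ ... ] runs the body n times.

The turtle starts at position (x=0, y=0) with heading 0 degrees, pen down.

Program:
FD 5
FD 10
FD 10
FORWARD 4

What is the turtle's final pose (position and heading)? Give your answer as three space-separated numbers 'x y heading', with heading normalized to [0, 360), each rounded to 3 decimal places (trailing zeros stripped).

Executing turtle program step by step:
Start: pos=(0,0), heading=0, pen down
FD 5: (0,0) -> (5,0) [heading=0, draw]
FD 10: (5,0) -> (15,0) [heading=0, draw]
FD 10: (15,0) -> (25,0) [heading=0, draw]
FD 4: (25,0) -> (29,0) [heading=0, draw]
Final: pos=(29,0), heading=0, 4 segment(s) drawn

Answer: 29 0 0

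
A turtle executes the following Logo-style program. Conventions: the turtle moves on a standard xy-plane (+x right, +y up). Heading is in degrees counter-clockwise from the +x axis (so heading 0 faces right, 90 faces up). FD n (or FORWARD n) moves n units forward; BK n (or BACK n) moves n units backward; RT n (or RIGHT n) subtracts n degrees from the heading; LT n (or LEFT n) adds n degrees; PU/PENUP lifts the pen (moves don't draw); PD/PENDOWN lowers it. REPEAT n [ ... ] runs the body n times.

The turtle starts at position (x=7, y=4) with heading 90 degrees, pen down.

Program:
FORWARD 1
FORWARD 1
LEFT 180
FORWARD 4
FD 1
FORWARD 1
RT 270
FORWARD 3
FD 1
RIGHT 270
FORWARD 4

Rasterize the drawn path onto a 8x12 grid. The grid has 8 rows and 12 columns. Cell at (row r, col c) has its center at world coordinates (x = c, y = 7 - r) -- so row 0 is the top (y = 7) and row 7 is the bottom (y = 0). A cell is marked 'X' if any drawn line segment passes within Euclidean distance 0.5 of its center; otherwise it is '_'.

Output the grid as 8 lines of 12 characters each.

Answer: ____________
_______X____
_______X____
_______X___X
_______X___X
_______X___X
_______X___X
_______XXXXX

Derivation:
Segment 0: (7,4) -> (7,5)
Segment 1: (7,5) -> (7,6)
Segment 2: (7,6) -> (7,2)
Segment 3: (7,2) -> (7,1)
Segment 4: (7,1) -> (7,0)
Segment 5: (7,0) -> (10,0)
Segment 6: (10,0) -> (11,0)
Segment 7: (11,0) -> (11,4)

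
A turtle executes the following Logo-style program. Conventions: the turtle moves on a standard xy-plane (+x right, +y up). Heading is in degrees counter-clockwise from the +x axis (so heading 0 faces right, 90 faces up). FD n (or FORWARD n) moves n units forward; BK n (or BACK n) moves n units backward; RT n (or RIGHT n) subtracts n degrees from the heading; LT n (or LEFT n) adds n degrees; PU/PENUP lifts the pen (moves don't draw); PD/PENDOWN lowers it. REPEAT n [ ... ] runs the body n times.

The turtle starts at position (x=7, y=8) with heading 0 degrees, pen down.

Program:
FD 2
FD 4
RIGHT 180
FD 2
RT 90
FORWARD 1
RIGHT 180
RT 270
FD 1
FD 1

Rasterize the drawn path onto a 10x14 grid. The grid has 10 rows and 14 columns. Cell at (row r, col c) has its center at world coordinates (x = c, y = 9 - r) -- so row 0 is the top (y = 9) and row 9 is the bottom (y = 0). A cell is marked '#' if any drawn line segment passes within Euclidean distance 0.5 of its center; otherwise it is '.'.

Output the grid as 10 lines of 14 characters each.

Answer: ...........###
.......#######
..............
..............
..............
..............
..............
..............
..............
..............

Derivation:
Segment 0: (7,8) -> (9,8)
Segment 1: (9,8) -> (13,8)
Segment 2: (13,8) -> (11,8)
Segment 3: (11,8) -> (11,9)
Segment 4: (11,9) -> (12,9)
Segment 5: (12,9) -> (13,9)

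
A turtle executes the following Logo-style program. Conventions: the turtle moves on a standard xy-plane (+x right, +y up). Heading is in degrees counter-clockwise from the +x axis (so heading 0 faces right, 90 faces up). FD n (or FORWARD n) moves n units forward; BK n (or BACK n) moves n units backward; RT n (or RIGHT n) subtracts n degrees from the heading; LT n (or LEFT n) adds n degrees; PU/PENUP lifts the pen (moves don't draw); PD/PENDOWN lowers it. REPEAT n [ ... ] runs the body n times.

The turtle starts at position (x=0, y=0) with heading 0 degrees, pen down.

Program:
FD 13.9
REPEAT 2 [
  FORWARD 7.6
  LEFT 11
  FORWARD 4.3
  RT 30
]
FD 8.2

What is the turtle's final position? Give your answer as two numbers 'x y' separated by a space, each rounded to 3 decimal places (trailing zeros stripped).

Answer: 43.627 -7.301

Derivation:
Executing turtle program step by step:
Start: pos=(0,0), heading=0, pen down
FD 13.9: (0,0) -> (13.9,0) [heading=0, draw]
REPEAT 2 [
  -- iteration 1/2 --
  FD 7.6: (13.9,0) -> (21.5,0) [heading=0, draw]
  LT 11: heading 0 -> 11
  FD 4.3: (21.5,0) -> (25.721,0.82) [heading=11, draw]
  RT 30: heading 11 -> 341
  -- iteration 2/2 --
  FD 7.6: (25.721,0.82) -> (32.907,-1.654) [heading=341, draw]
  LT 11: heading 341 -> 352
  FD 4.3: (32.907,-1.654) -> (37.165,-2.252) [heading=352, draw]
  RT 30: heading 352 -> 322
]
FD 8.2: (37.165,-2.252) -> (43.627,-7.301) [heading=322, draw]
Final: pos=(43.627,-7.301), heading=322, 6 segment(s) drawn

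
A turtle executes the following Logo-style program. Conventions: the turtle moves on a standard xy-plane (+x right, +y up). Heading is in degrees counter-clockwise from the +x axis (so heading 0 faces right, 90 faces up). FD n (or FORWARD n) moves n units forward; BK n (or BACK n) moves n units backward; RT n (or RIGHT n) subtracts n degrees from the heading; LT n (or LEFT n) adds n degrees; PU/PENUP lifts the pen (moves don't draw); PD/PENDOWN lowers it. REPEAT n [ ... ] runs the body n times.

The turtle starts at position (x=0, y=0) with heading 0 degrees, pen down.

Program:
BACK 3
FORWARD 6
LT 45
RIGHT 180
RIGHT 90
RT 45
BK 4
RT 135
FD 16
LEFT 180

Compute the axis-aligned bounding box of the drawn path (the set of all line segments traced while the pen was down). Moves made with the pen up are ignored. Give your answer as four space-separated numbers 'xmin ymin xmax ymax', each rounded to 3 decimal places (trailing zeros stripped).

Answer: -3 -15.314 14.314 0

Derivation:
Executing turtle program step by step:
Start: pos=(0,0), heading=0, pen down
BK 3: (0,0) -> (-3,0) [heading=0, draw]
FD 6: (-3,0) -> (3,0) [heading=0, draw]
LT 45: heading 0 -> 45
RT 180: heading 45 -> 225
RT 90: heading 225 -> 135
RT 45: heading 135 -> 90
BK 4: (3,0) -> (3,-4) [heading=90, draw]
RT 135: heading 90 -> 315
FD 16: (3,-4) -> (14.314,-15.314) [heading=315, draw]
LT 180: heading 315 -> 135
Final: pos=(14.314,-15.314), heading=135, 4 segment(s) drawn

Segment endpoints: x in {-3, 0, 3, 3, 14.314}, y in {-15.314, -4, 0}
xmin=-3, ymin=-15.314, xmax=14.314, ymax=0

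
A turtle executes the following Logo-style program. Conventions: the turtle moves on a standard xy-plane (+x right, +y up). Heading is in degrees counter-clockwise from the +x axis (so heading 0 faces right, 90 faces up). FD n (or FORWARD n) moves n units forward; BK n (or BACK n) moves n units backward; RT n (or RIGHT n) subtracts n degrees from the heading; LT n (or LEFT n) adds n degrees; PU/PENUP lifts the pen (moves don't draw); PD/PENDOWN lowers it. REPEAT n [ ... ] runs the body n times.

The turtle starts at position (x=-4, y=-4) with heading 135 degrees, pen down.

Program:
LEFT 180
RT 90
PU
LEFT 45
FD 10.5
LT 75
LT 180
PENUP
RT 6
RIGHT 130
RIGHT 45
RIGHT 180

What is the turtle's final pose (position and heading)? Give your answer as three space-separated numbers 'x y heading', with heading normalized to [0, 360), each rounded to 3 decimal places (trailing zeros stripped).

Answer: -4 -14.5 164

Derivation:
Executing turtle program step by step:
Start: pos=(-4,-4), heading=135, pen down
LT 180: heading 135 -> 315
RT 90: heading 315 -> 225
PU: pen up
LT 45: heading 225 -> 270
FD 10.5: (-4,-4) -> (-4,-14.5) [heading=270, move]
LT 75: heading 270 -> 345
LT 180: heading 345 -> 165
PU: pen up
RT 6: heading 165 -> 159
RT 130: heading 159 -> 29
RT 45: heading 29 -> 344
RT 180: heading 344 -> 164
Final: pos=(-4,-14.5), heading=164, 0 segment(s) drawn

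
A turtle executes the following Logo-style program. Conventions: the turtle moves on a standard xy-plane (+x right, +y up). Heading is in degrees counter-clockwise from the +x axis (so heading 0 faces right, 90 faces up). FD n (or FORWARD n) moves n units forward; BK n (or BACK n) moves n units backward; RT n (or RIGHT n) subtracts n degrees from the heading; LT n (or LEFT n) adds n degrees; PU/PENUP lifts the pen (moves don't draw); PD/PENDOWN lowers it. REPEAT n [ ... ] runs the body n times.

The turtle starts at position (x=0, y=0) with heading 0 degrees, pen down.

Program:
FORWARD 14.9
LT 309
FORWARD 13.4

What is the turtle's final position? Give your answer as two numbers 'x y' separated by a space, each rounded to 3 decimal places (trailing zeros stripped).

Executing turtle program step by step:
Start: pos=(0,0), heading=0, pen down
FD 14.9: (0,0) -> (14.9,0) [heading=0, draw]
LT 309: heading 0 -> 309
FD 13.4: (14.9,0) -> (23.333,-10.414) [heading=309, draw]
Final: pos=(23.333,-10.414), heading=309, 2 segment(s) drawn

Answer: 23.333 -10.414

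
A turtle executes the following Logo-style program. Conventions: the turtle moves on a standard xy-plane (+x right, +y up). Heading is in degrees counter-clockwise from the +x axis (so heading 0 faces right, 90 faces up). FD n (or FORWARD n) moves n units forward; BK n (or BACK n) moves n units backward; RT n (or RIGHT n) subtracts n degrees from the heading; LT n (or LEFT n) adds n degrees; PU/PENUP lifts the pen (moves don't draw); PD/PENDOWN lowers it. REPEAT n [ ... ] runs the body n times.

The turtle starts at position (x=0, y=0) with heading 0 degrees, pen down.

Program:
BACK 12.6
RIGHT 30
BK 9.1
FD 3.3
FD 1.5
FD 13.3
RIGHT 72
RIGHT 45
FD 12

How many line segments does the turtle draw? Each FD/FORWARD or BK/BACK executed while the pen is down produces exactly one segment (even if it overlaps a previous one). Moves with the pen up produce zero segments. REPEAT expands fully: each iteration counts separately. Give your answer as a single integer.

Executing turtle program step by step:
Start: pos=(0,0), heading=0, pen down
BK 12.6: (0,0) -> (-12.6,0) [heading=0, draw]
RT 30: heading 0 -> 330
BK 9.1: (-12.6,0) -> (-20.481,4.55) [heading=330, draw]
FD 3.3: (-20.481,4.55) -> (-17.623,2.9) [heading=330, draw]
FD 1.5: (-17.623,2.9) -> (-16.324,2.15) [heading=330, draw]
FD 13.3: (-16.324,2.15) -> (-4.806,-4.5) [heading=330, draw]
RT 72: heading 330 -> 258
RT 45: heading 258 -> 213
FD 12: (-4.806,-4.5) -> (-14.87,-11.036) [heading=213, draw]
Final: pos=(-14.87,-11.036), heading=213, 6 segment(s) drawn
Segments drawn: 6

Answer: 6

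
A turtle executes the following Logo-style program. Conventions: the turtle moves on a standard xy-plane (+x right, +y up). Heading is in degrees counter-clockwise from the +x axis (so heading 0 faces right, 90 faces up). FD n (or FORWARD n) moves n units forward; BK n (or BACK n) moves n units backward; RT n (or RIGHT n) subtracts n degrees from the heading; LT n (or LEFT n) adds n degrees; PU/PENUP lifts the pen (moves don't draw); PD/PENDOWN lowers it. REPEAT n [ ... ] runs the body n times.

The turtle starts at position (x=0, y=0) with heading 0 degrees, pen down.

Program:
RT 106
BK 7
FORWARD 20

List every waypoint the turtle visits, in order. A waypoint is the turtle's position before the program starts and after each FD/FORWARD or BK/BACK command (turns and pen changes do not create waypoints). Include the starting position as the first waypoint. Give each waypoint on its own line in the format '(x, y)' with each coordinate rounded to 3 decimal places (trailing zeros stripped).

Answer: (0, 0)
(1.929, 6.729)
(-3.583, -12.496)

Derivation:
Executing turtle program step by step:
Start: pos=(0,0), heading=0, pen down
RT 106: heading 0 -> 254
BK 7: (0,0) -> (1.929,6.729) [heading=254, draw]
FD 20: (1.929,6.729) -> (-3.583,-12.496) [heading=254, draw]
Final: pos=(-3.583,-12.496), heading=254, 2 segment(s) drawn
Waypoints (3 total):
(0, 0)
(1.929, 6.729)
(-3.583, -12.496)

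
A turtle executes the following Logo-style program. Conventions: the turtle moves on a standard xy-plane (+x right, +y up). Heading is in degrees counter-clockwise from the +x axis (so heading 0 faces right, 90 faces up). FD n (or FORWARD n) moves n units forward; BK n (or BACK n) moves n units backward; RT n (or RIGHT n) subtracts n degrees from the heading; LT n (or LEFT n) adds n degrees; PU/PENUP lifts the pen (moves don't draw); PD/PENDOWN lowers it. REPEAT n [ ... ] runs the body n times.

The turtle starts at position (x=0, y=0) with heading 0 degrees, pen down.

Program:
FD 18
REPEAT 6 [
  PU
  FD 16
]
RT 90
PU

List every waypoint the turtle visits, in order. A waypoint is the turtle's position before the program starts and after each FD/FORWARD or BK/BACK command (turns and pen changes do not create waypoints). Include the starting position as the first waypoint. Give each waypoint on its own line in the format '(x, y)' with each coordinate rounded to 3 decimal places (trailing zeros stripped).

Executing turtle program step by step:
Start: pos=(0,0), heading=0, pen down
FD 18: (0,0) -> (18,0) [heading=0, draw]
REPEAT 6 [
  -- iteration 1/6 --
  PU: pen up
  FD 16: (18,0) -> (34,0) [heading=0, move]
  -- iteration 2/6 --
  PU: pen up
  FD 16: (34,0) -> (50,0) [heading=0, move]
  -- iteration 3/6 --
  PU: pen up
  FD 16: (50,0) -> (66,0) [heading=0, move]
  -- iteration 4/6 --
  PU: pen up
  FD 16: (66,0) -> (82,0) [heading=0, move]
  -- iteration 5/6 --
  PU: pen up
  FD 16: (82,0) -> (98,0) [heading=0, move]
  -- iteration 6/6 --
  PU: pen up
  FD 16: (98,0) -> (114,0) [heading=0, move]
]
RT 90: heading 0 -> 270
PU: pen up
Final: pos=(114,0), heading=270, 1 segment(s) drawn
Waypoints (8 total):
(0, 0)
(18, 0)
(34, 0)
(50, 0)
(66, 0)
(82, 0)
(98, 0)
(114, 0)

Answer: (0, 0)
(18, 0)
(34, 0)
(50, 0)
(66, 0)
(82, 0)
(98, 0)
(114, 0)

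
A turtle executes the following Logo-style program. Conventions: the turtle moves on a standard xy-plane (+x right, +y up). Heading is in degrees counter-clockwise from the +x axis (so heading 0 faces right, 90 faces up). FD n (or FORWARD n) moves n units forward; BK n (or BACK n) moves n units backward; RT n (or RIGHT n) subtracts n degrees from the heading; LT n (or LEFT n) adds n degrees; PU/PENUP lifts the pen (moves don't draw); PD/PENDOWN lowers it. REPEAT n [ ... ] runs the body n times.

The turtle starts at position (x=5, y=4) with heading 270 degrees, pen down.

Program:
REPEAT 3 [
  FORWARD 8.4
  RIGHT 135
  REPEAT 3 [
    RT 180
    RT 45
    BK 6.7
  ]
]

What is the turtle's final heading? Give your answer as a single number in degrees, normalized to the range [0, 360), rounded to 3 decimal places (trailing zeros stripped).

Executing turtle program step by step:
Start: pos=(5,4), heading=270, pen down
REPEAT 3 [
  -- iteration 1/3 --
  FD 8.4: (5,4) -> (5,-4.4) [heading=270, draw]
  RT 135: heading 270 -> 135
  REPEAT 3 [
    -- iteration 1/3 --
    RT 180: heading 135 -> 315
    RT 45: heading 315 -> 270
    BK 6.7: (5,-4.4) -> (5,2.3) [heading=270, draw]
    -- iteration 2/3 --
    RT 180: heading 270 -> 90
    RT 45: heading 90 -> 45
    BK 6.7: (5,2.3) -> (0.262,-2.438) [heading=45, draw]
    -- iteration 3/3 --
    RT 180: heading 45 -> 225
    RT 45: heading 225 -> 180
    BK 6.7: (0.262,-2.438) -> (6.962,-2.438) [heading=180, draw]
  ]
  -- iteration 2/3 --
  FD 8.4: (6.962,-2.438) -> (-1.438,-2.438) [heading=180, draw]
  RT 135: heading 180 -> 45
  REPEAT 3 [
    -- iteration 1/3 --
    RT 180: heading 45 -> 225
    RT 45: heading 225 -> 180
    BK 6.7: (-1.438,-2.438) -> (5.262,-2.438) [heading=180, draw]
    -- iteration 2/3 --
    RT 180: heading 180 -> 0
    RT 45: heading 0 -> 315
    BK 6.7: (5.262,-2.438) -> (0.525,2.3) [heading=315, draw]
    -- iteration 3/3 --
    RT 180: heading 315 -> 135
    RT 45: heading 135 -> 90
    BK 6.7: (0.525,2.3) -> (0.525,-4.4) [heading=90, draw]
  ]
  -- iteration 3/3 --
  FD 8.4: (0.525,-4.4) -> (0.525,4) [heading=90, draw]
  RT 135: heading 90 -> 315
  REPEAT 3 [
    -- iteration 1/3 --
    RT 180: heading 315 -> 135
    RT 45: heading 135 -> 90
    BK 6.7: (0.525,4) -> (0.525,-2.7) [heading=90, draw]
    -- iteration 2/3 --
    RT 180: heading 90 -> 270
    RT 45: heading 270 -> 225
    BK 6.7: (0.525,-2.7) -> (5.262,2.038) [heading=225, draw]
    -- iteration 3/3 --
    RT 180: heading 225 -> 45
    RT 45: heading 45 -> 0
    BK 6.7: (5.262,2.038) -> (-1.438,2.038) [heading=0, draw]
  ]
]
Final: pos=(-1.438,2.038), heading=0, 12 segment(s) drawn

Answer: 0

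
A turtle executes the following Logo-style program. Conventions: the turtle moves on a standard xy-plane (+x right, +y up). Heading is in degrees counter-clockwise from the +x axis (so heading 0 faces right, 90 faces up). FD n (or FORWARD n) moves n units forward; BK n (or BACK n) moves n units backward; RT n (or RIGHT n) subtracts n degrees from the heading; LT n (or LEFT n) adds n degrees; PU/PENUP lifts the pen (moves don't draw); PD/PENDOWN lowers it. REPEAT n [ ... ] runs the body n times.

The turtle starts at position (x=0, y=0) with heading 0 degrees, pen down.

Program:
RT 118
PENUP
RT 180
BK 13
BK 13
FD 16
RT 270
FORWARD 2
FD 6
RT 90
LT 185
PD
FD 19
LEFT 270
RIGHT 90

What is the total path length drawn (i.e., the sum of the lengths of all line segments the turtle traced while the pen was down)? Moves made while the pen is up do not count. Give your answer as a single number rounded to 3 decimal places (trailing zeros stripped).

Executing turtle program step by step:
Start: pos=(0,0), heading=0, pen down
RT 118: heading 0 -> 242
PU: pen up
RT 180: heading 242 -> 62
BK 13: (0,0) -> (-6.103,-11.478) [heading=62, move]
BK 13: (-6.103,-11.478) -> (-12.206,-22.957) [heading=62, move]
FD 16: (-12.206,-22.957) -> (-4.695,-8.829) [heading=62, move]
RT 270: heading 62 -> 152
FD 2: (-4.695,-8.829) -> (-6.461,-7.891) [heading=152, move]
FD 6: (-6.461,-7.891) -> (-11.758,-5.074) [heading=152, move]
RT 90: heading 152 -> 62
LT 185: heading 62 -> 247
PD: pen down
FD 19: (-11.758,-5.074) -> (-19.182,-22.563) [heading=247, draw]
LT 270: heading 247 -> 157
RT 90: heading 157 -> 67
Final: pos=(-19.182,-22.563), heading=67, 1 segment(s) drawn

Segment lengths:
  seg 1: (-11.758,-5.074) -> (-19.182,-22.563), length = 19
Total = 19

Answer: 19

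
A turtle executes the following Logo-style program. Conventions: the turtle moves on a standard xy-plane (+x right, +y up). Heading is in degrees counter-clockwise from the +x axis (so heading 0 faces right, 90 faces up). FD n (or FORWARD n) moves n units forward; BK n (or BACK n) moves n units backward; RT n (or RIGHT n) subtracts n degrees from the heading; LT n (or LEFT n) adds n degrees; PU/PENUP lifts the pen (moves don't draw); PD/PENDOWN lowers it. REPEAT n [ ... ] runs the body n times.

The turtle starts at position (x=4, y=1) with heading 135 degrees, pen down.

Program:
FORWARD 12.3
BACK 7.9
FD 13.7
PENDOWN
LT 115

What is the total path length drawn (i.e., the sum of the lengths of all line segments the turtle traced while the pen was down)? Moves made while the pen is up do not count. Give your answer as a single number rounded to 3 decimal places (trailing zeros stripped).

Executing turtle program step by step:
Start: pos=(4,1), heading=135, pen down
FD 12.3: (4,1) -> (-4.697,9.697) [heading=135, draw]
BK 7.9: (-4.697,9.697) -> (0.889,4.111) [heading=135, draw]
FD 13.7: (0.889,4.111) -> (-8.799,13.799) [heading=135, draw]
PD: pen down
LT 115: heading 135 -> 250
Final: pos=(-8.799,13.799), heading=250, 3 segment(s) drawn

Segment lengths:
  seg 1: (4,1) -> (-4.697,9.697), length = 12.3
  seg 2: (-4.697,9.697) -> (0.889,4.111), length = 7.9
  seg 3: (0.889,4.111) -> (-8.799,13.799), length = 13.7
Total = 33.9

Answer: 33.9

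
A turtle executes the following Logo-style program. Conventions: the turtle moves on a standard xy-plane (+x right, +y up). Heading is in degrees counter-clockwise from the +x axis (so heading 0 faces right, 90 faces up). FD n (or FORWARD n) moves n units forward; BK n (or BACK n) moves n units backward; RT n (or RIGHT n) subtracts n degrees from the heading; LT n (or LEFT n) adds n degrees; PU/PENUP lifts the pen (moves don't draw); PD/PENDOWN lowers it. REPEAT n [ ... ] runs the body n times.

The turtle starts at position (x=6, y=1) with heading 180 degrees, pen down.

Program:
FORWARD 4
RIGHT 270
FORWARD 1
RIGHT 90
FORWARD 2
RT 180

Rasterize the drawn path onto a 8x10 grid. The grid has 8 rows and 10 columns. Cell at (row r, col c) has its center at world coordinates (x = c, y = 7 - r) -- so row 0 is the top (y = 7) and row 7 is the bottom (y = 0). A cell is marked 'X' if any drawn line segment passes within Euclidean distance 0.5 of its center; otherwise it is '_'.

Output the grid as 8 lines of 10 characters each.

Segment 0: (6,1) -> (2,1)
Segment 1: (2,1) -> (2,0)
Segment 2: (2,0) -> (0,0)

Answer: __________
__________
__________
__________
__________
__________
__XXXXX___
XXX_______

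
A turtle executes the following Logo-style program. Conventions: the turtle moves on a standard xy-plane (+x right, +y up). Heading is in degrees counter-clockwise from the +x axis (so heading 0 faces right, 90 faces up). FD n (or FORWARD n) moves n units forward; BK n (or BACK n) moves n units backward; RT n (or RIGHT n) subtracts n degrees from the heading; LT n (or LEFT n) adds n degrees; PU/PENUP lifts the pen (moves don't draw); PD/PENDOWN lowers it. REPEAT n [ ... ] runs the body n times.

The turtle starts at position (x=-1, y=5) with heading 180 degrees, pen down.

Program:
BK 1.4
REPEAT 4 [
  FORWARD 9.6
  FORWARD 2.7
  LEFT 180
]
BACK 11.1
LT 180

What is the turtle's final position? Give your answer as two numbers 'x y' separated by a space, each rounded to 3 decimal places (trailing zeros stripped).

Executing turtle program step by step:
Start: pos=(-1,5), heading=180, pen down
BK 1.4: (-1,5) -> (0.4,5) [heading=180, draw]
REPEAT 4 [
  -- iteration 1/4 --
  FD 9.6: (0.4,5) -> (-9.2,5) [heading=180, draw]
  FD 2.7: (-9.2,5) -> (-11.9,5) [heading=180, draw]
  LT 180: heading 180 -> 0
  -- iteration 2/4 --
  FD 9.6: (-11.9,5) -> (-2.3,5) [heading=0, draw]
  FD 2.7: (-2.3,5) -> (0.4,5) [heading=0, draw]
  LT 180: heading 0 -> 180
  -- iteration 3/4 --
  FD 9.6: (0.4,5) -> (-9.2,5) [heading=180, draw]
  FD 2.7: (-9.2,5) -> (-11.9,5) [heading=180, draw]
  LT 180: heading 180 -> 0
  -- iteration 4/4 --
  FD 9.6: (-11.9,5) -> (-2.3,5) [heading=0, draw]
  FD 2.7: (-2.3,5) -> (0.4,5) [heading=0, draw]
  LT 180: heading 0 -> 180
]
BK 11.1: (0.4,5) -> (11.5,5) [heading=180, draw]
LT 180: heading 180 -> 0
Final: pos=(11.5,5), heading=0, 10 segment(s) drawn

Answer: 11.5 5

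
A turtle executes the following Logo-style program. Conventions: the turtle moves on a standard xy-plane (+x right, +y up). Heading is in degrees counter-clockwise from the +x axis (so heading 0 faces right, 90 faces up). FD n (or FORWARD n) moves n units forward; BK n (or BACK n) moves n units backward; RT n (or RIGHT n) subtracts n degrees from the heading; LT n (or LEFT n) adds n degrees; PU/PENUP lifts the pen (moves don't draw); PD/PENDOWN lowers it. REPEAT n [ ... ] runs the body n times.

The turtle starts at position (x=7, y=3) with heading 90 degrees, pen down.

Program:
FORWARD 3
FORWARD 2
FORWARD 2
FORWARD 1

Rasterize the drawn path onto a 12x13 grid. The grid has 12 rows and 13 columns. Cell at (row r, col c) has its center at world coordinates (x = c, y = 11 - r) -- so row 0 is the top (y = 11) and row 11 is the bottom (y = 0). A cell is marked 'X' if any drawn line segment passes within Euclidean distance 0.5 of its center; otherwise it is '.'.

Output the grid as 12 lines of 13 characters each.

Answer: .......X.....
.......X.....
.......X.....
.......X.....
.......X.....
.......X.....
.......X.....
.......X.....
.......X.....
.............
.............
.............

Derivation:
Segment 0: (7,3) -> (7,6)
Segment 1: (7,6) -> (7,8)
Segment 2: (7,8) -> (7,10)
Segment 3: (7,10) -> (7,11)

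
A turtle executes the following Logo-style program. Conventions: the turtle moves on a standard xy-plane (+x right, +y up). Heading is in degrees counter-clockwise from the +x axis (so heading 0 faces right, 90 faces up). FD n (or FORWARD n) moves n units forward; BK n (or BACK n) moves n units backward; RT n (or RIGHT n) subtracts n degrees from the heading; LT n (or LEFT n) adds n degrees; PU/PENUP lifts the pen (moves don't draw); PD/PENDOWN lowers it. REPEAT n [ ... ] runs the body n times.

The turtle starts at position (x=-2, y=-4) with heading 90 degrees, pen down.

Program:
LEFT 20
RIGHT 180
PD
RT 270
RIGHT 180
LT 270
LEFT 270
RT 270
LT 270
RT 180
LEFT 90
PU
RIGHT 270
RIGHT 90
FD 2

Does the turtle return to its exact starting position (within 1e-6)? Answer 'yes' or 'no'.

Answer: no

Derivation:
Executing turtle program step by step:
Start: pos=(-2,-4), heading=90, pen down
LT 20: heading 90 -> 110
RT 180: heading 110 -> 290
PD: pen down
RT 270: heading 290 -> 20
RT 180: heading 20 -> 200
LT 270: heading 200 -> 110
LT 270: heading 110 -> 20
RT 270: heading 20 -> 110
LT 270: heading 110 -> 20
RT 180: heading 20 -> 200
LT 90: heading 200 -> 290
PU: pen up
RT 270: heading 290 -> 20
RT 90: heading 20 -> 290
FD 2: (-2,-4) -> (-1.316,-5.879) [heading=290, move]
Final: pos=(-1.316,-5.879), heading=290, 0 segment(s) drawn

Start position: (-2, -4)
Final position: (-1.316, -5.879)
Distance = 2; >= 1e-6 -> NOT closed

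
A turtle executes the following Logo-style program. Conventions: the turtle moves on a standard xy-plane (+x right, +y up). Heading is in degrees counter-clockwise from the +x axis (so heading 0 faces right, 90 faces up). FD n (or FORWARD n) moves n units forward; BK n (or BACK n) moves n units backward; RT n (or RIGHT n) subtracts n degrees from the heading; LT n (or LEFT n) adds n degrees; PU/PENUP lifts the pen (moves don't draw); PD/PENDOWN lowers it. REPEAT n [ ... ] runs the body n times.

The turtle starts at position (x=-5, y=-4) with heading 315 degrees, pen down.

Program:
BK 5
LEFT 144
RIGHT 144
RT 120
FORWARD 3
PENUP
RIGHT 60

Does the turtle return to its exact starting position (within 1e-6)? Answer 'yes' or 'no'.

Executing turtle program step by step:
Start: pos=(-5,-4), heading=315, pen down
BK 5: (-5,-4) -> (-8.536,-0.464) [heading=315, draw]
LT 144: heading 315 -> 99
RT 144: heading 99 -> 315
RT 120: heading 315 -> 195
FD 3: (-8.536,-0.464) -> (-11.433,-1.241) [heading=195, draw]
PU: pen up
RT 60: heading 195 -> 135
Final: pos=(-11.433,-1.241), heading=135, 2 segment(s) drawn

Start position: (-5, -4)
Final position: (-11.433, -1.241)
Distance = 7; >= 1e-6 -> NOT closed

Answer: no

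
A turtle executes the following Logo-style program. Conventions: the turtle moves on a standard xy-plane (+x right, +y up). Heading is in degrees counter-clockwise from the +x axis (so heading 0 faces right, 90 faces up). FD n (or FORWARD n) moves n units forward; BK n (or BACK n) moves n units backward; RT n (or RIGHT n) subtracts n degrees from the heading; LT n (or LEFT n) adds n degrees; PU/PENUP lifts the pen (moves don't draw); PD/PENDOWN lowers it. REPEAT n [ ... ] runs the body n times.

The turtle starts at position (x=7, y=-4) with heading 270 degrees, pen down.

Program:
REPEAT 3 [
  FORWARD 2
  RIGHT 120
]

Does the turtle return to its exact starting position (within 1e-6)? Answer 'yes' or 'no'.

Executing turtle program step by step:
Start: pos=(7,-4), heading=270, pen down
REPEAT 3 [
  -- iteration 1/3 --
  FD 2: (7,-4) -> (7,-6) [heading=270, draw]
  RT 120: heading 270 -> 150
  -- iteration 2/3 --
  FD 2: (7,-6) -> (5.268,-5) [heading=150, draw]
  RT 120: heading 150 -> 30
  -- iteration 3/3 --
  FD 2: (5.268,-5) -> (7,-4) [heading=30, draw]
  RT 120: heading 30 -> 270
]
Final: pos=(7,-4), heading=270, 3 segment(s) drawn

Start position: (7, -4)
Final position: (7, -4)
Distance = 0; < 1e-6 -> CLOSED

Answer: yes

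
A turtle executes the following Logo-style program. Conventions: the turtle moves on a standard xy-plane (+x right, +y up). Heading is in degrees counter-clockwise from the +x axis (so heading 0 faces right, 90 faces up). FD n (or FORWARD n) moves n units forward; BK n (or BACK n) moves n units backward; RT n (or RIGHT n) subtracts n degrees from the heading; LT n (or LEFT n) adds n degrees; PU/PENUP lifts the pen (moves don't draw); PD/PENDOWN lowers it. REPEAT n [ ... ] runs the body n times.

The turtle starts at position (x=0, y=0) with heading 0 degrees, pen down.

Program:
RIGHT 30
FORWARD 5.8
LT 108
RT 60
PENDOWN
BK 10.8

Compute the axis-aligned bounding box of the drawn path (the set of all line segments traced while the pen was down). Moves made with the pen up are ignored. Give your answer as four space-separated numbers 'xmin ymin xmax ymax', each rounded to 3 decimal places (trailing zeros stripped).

Executing turtle program step by step:
Start: pos=(0,0), heading=0, pen down
RT 30: heading 0 -> 330
FD 5.8: (0,0) -> (5.023,-2.9) [heading=330, draw]
LT 108: heading 330 -> 78
RT 60: heading 78 -> 18
PD: pen down
BK 10.8: (5.023,-2.9) -> (-5.248,-6.237) [heading=18, draw]
Final: pos=(-5.248,-6.237), heading=18, 2 segment(s) drawn

Segment endpoints: x in {-5.248, 0, 5.023}, y in {-6.237, -2.9, 0}
xmin=-5.248, ymin=-6.237, xmax=5.023, ymax=0

Answer: -5.248 -6.237 5.023 0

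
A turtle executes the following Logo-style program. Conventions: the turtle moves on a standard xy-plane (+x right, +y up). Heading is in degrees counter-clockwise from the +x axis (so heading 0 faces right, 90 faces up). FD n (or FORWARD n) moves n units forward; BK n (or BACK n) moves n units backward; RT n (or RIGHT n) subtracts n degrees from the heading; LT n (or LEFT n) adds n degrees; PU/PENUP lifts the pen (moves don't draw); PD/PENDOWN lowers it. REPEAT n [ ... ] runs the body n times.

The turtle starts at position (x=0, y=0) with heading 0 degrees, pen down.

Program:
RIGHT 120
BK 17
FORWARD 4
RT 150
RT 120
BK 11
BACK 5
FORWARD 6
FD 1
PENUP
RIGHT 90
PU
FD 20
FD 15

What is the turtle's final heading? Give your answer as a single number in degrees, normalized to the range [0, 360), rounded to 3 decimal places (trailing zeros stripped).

Answer: 240

Derivation:
Executing turtle program step by step:
Start: pos=(0,0), heading=0, pen down
RT 120: heading 0 -> 240
BK 17: (0,0) -> (8.5,14.722) [heading=240, draw]
FD 4: (8.5,14.722) -> (6.5,11.258) [heading=240, draw]
RT 150: heading 240 -> 90
RT 120: heading 90 -> 330
BK 11: (6.5,11.258) -> (-3.026,16.758) [heading=330, draw]
BK 5: (-3.026,16.758) -> (-7.356,19.258) [heading=330, draw]
FD 6: (-7.356,19.258) -> (-2.16,16.258) [heading=330, draw]
FD 1: (-2.16,16.258) -> (-1.294,15.758) [heading=330, draw]
PU: pen up
RT 90: heading 330 -> 240
PU: pen up
FD 20: (-1.294,15.758) -> (-11.294,-1.562) [heading=240, move]
FD 15: (-11.294,-1.562) -> (-18.794,-14.553) [heading=240, move]
Final: pos=(-18.794,-14.553), heading=240, 6 segment(s) drawn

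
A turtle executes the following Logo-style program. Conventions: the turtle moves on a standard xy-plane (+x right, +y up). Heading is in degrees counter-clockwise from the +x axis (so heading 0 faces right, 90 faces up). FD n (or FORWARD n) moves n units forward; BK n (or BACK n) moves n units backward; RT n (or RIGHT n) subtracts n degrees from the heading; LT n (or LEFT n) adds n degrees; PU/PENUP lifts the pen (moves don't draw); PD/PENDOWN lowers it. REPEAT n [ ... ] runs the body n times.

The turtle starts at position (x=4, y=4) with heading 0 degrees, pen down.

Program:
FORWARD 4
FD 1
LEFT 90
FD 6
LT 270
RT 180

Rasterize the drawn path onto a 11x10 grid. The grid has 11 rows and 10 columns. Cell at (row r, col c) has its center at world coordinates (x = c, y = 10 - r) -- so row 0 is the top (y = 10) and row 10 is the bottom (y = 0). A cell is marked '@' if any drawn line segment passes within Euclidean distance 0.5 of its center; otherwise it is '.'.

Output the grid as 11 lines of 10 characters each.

Answer: .........@
.........@
.........@
.........@
.........@
.........@
....@@@@@@
..........
..........
..........
..........

Derivation:
Segment 0: (4,4) -> (8,4)
Segment 1: (8,4) -> (9,4)
Segment 2: (9,4) -> (9,10)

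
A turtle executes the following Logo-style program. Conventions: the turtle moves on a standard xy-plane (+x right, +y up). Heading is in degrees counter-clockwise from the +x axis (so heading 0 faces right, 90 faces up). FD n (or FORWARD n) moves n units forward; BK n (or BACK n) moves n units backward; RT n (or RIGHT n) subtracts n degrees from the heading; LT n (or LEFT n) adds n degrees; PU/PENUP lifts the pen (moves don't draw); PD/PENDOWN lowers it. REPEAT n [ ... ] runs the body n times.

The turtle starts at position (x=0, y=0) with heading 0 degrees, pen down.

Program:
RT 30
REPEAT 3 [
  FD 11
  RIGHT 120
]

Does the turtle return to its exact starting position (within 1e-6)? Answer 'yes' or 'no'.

Executing turtle program step by step:
Start: pos=(0,0), heading=0, pen down
RT 30: heading 0 -> 330
REPEAT 3 [
  -- iteration 1/3 --
  FD 11: (0,0) -> (9.526,-5.5) [heading=330, draw]
  RT 120: heading 330 -> 210
  -- iteration 2/3 --
  FD 11: (9.526,-5.5) -> (0,-11) [heading=210, draw]
  RT 120: heading 210 -> 90
  -- iteration 3/3 --
  FD 11: (0,-11) -> (0,0) [heading=90, draw]
  RT 120: heading 90 -> 330
]
Final: pos=(0,0), heading=330, 3 segment(s) drawn

Start position: (0, 0)
Final position: (0, 0)
Distance = 0; < 1e-6 -> CLOSED

Answer: yes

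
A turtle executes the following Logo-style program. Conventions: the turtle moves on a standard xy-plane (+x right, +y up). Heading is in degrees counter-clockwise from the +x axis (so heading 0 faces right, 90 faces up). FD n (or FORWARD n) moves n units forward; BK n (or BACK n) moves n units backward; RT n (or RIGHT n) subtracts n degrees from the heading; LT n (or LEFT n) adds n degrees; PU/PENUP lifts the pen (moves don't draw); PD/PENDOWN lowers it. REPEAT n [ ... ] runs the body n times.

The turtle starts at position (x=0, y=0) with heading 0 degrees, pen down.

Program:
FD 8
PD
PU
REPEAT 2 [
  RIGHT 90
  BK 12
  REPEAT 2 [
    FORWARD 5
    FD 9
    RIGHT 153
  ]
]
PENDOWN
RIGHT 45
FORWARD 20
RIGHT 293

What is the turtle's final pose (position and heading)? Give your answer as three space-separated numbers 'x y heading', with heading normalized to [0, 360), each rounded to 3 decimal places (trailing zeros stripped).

Answer: -6.421 4.864 310

Derivation:
Executing turtle program step by step:
Start: pos=(0,0), heading=0, pen down
FD 8: (0,0) -> (8,0) [heading=0, draw]
PD: pen down
PU: pen up
REPEAT 2 [
  -- iteration 1/2 --
  RT 90: heading 0 -> 270
  BK 12: (8,0) -> (8,12) [heading=270, move]
  REPEAT 2 [
    -- iteration 1/2 --
    FD 5: (8,12) -> (8,7) [heading=270, move]
    FD 9: (8,7) -> (8,-2) [heading=270, move]
    RT 153: heading 270 -> 117
    -- iteration 2/2 --
    FD 5: (8,-2) -> (5.73,2.455) [heading=117, move]
    FD 9: (5.73,2.455) -> (1.644,10.474) [heading=117, move]
    RT 153: heading 117 -> 324
  ]
  -- iteration 2/2 --
  RT 90: heading 324 -> 234
  BK 12: (1.644,10.474) -> (8.698,20.182) [heading=234, move]
  REPEAT 2 [
    -- iteration 1/2 --
    FD 5: (8.698,20.182) -> (5.759,16.137) [heading=234, move]
    FD 9: (5.759,16.137) -> (0.469,8.856) [heading=234, move]
    RT 153: heading 234 -> 81
    -- iteration 2/2 --
    FD 5: (0.469,8.856) -> (1.251,13.794) [heading=81, move]
    FD 9: (1.251,13.794) -> (2.659,22.684) [heading=81, move]
    RT 153: heading 81 -> 288
  ]
]
PD: pen down
RT 45: heading 288 -> 243
FD 20: (2.659,22.684) -> (-6.421,4.864) [heading=243, draw]
RT 293: heading 243 -> 310
Final: pos=(-6.421,4.864), heading=310, 2 segment(s) drawn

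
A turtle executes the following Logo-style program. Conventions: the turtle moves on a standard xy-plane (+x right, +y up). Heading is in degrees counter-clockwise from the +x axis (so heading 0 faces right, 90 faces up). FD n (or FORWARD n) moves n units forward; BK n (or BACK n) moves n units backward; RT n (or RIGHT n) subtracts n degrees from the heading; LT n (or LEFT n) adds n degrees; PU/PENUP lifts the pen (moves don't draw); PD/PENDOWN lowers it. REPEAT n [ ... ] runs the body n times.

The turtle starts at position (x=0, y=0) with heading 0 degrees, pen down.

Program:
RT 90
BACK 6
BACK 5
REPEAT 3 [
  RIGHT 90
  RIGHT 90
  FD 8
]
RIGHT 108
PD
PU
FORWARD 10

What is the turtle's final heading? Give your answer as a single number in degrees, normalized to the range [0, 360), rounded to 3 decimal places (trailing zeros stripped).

Answer: 342

Derivation:
Executing turtle program step by step:
Start: pos=(0,0), heading=0, pen down
RT 90: heading 0 -> 270
BK 6: (0,0) -> (0,6) [heading=270, draw]
BK 5: (0,6) -> (0,11) [heading=270, draw]
REPEAT 3 [
  -- iteration 1/3 --
  RT 90: heading 270 -> 180
  RT 90: heading 180 -> 90
  FD 8: (0,11) -> (0,19) [heading=90, draw]
  -- iteration 2/3 --
  RT 90: heading 90 -> 0
  RT 90: heading 0 -> 270
  FD 8: (0,19) -> (0,11) [heading=270, draw]
  -- iteration 3/3 --
  RT 90: heading 270 -> 180
  RT 90: heading 180 -> 90
  FD 8: (0,11) -> (0,19) [heading=90, draw]
]
RT 108: heading 90 -> 342
PD: pen down
PU: pen up
FD 10: (0,19) -> (9.511,15.91) [heading=342, move]
Final: pos=(9.511,15.91), heading=342, 5 segment(s) drawn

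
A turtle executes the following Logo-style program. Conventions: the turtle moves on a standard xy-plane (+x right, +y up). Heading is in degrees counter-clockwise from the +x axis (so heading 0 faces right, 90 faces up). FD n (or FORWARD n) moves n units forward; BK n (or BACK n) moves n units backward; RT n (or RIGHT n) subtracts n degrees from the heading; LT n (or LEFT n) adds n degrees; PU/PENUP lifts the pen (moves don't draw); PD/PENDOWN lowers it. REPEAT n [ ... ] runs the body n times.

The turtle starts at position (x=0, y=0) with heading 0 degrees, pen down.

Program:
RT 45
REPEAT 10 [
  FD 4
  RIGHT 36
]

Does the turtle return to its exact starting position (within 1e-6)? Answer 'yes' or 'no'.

Executing turtle program step by step:
Start: pos=(0,0), heading=0, pen down
RT 45: heading 0 -> 315
REPEAT 10 [
  -- iteration 1/10 --
  FD 4: (0,0) -> (2.828,-2.828) [heading=315, draw]
  RT 36: heading 315 -> 279
  -- iteration 2/10 --
  FD 4: (2.828,-2.828) -> (3.454,-6.779) [heading=279, draw]
  RT 36: heading 279 -> 243
  -- iteration 3/10 --
  FD 4: (3.454,-6.779) -> (1.638,-10.343) [heading=243, draw]
  RT 36: heading 243 -> 207
  -- iteration 4/10 --
  FD 4: (1.638,-10.343) -> (-1.926,-12.159) [heading=207, draw]
  RT 36: heading 207 -> 171
  -- iteration 5/10 --
  FD 4: (-1.926,-12.159) -> (-5.877,-11.533) [heading=171, draw]
  RT 36: heading 171 -> 135
  -- iteration 6/10 --
  FD 4: (-5.877,-11.533) -> (-8.705,-8.705) [heading=135, draw]
  RT 36: heading 135 -> 99
  -- iteration 7/10 --
  FD 4: (-8.705,-8.705) -> (-9.331,-4.754) [heading=99, draw]
  RT 36: heading 99 -> 63
  -- iteration 8/10 --
  FD 4: (-9.331,-4.754) -> (-7.515,-1.19) [heading=63, draw]
  RT 36: heading 63 -> 27
  -- iteration 9/10 --
  FD 4: (-7.515,-1.19) -> (-3.951,0.626) [heading=27, draw]
  RT 36: heading 27 -> 351
  -- iteration 10/10 --
  FD 4: (-3.951,0.626) -> (0,0) [heading=351, draw]
  RT 36: heading 351 -> 315
]
Final: pos=(0,0), heading=315, 10 segment(s) drawn

Start position: (0, 0)
Final position: (0, 0)
Distance = 0; < 1e-6 -> CLOSED

Answer: yes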